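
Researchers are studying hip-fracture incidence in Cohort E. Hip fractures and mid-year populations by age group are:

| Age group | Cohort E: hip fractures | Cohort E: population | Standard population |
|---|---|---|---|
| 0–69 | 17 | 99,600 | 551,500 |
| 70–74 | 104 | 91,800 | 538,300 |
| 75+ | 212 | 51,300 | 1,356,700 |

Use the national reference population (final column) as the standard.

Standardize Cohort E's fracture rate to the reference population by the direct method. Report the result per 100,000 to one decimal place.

Age-specific rates per 100,000 for Cohort E: 17.07, 113.29, 413.26.
Standard total = 2,446,500; weights = 0.2254, 0.2200, 0.5545.
Standardized rate: 0.2254×17.07 + 0.2200×113.29 + 0.5545×413.26 = 257.9442 per 100,000.

257.9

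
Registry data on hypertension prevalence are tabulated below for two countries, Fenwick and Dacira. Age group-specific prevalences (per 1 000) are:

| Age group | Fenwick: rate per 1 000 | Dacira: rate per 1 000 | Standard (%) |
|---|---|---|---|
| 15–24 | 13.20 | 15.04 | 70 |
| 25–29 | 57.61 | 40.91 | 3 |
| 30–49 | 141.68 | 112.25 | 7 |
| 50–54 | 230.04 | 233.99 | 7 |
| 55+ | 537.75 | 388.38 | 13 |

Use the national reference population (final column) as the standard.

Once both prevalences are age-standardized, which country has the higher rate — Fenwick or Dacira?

Fenwick

Standard weights: 0.70, 0.03, 0.07, 0.07, 0.13.
Fenwick: 0.7000×13.20 + 0.0300×57.61 + 0.0700×141.68 + 0.0700×230.04 + 0.1300×537.75 = 106.8962 per 1 000.
Dacira: 0.7000×15.04 + 0.0300×40.91 + 0.0700×112.25 + 0.0700×233.99 + 0.1300×388.38 = 86.4815 per 1 000.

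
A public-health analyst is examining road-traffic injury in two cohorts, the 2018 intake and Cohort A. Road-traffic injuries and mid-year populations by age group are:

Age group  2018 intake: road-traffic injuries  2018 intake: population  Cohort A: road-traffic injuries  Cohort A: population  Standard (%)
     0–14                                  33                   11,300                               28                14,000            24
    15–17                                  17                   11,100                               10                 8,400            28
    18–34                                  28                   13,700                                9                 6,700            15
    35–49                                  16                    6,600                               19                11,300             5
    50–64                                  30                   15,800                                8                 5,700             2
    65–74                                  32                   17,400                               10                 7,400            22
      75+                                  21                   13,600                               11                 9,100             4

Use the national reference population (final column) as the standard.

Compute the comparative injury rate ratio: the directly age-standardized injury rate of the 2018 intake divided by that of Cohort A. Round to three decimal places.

1.400

Age-specific rates per 100,000 for the 2018 intake: 292.04, 153.15, 204.38, 242.42, 189.87, 183.91, 154.41.
For Cohort A: 200.00, 119.05, 134.33, 168.14, 140.35, 135.14, 120.88.
Standard weights: 0.24, 0.28, 0.15, 0.05, 0.02, 0.22, 0.04.
The 2018 intake: 0.2400×292.04 + 0.2800×153.15 + 0.1500×204.38 + 0.0500×242.42 + 0.0200×189.87 + 0.2200×183.91 + 0.0400×154.41 = 206.1832 per 100,000.
Cohort A: 0.2400×200.00 + 0.2800×119.05 + 0.1500×134.33 + 0.0500×168.14 + 0.0200×140.35 + 0.2200×135.14 + 0.0400×120.88 = 147.2616 per 100,000.
Ratio = 206.1832 ÷ 147.2616 = 1.40012.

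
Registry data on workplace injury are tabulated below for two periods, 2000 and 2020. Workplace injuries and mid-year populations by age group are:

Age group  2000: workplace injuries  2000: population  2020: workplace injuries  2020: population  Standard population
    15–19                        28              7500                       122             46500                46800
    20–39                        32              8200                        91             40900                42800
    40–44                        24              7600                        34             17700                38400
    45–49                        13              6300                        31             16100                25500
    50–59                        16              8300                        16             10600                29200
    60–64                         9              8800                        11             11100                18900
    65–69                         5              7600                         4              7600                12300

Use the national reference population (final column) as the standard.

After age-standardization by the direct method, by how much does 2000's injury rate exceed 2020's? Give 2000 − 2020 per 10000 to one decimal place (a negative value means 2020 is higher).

8.8

Age-specific rates per 10000 for 2000: 37.33, 39.02, 31.58, 20.63, 19.28, 10.23, 6.58.
For 2020: 26.24, 22.25, 19.21, 19.25, 15.09, 9.91, 5.26.
Standard total = 213900; weights = 0.2188, 0.2001, 0.1795, 0.1192, 0.1365, 0.0884, 0.0575.
2000: 0.2188×37.33 + 0.2001×39.02 + 0.1795×31.58 + 0.1192×20.63 + 0.1365×19.28 + 0.0884×10.23 + 0.0575×6.58 = 28.0195 per 10000.
2020: 0.2188×26.24 + 0.2001×22.25 + 0.1795×19.21 + 0.1192×19.25 + 0.1365×15.09 + 0.0884×9.91 + 0.0575×5.26 = 19.1751 per 10000.
Difference = 28.0195 − 19.1751 = 8.8444.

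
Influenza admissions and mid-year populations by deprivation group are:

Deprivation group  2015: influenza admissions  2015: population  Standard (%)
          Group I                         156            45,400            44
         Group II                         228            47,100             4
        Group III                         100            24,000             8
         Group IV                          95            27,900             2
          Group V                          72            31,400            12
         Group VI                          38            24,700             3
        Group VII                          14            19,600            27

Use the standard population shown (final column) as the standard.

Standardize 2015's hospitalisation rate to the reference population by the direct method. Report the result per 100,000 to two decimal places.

Deprivation-specific rates per 100,000 for 2015: 343.61, 484.08, 416.67, 340.50, 229.30, 153.85, 71.43.
Standard weights: 0.44, 0.04, 0.08, 0.02, 0.12, 0.03, 0.27.
Standardized rate: 0.4400×343.61 + 0.0400×484.08 + 0.0800×416.67 + 0.0200×340.50 + 0.1200×229.30 + 0.0300×153.85 + 0.2700×71.43 = 262.1129 per 100,000.

262.11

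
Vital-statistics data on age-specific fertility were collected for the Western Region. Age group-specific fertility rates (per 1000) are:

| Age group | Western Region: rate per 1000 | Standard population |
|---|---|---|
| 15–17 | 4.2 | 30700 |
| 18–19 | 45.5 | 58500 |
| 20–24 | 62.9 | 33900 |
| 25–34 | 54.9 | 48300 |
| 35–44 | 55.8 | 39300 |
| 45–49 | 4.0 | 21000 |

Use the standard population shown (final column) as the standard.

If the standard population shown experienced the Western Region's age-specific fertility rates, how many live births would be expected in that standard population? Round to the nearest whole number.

9852

Expected live births = Σ (standard pop × age-specific rate ÷ 1000)
= 30700×4.2/1000 + 58500×45.5/1000 + 33900×62.9/1000 + 48300×54.9/1000 + 39300×55.8/1000 + 21000×4.0/1000
= 128.94 + 2661.75 + 2132.31 + 2651.67 + 2192.94 + 84.00 = 9851.61.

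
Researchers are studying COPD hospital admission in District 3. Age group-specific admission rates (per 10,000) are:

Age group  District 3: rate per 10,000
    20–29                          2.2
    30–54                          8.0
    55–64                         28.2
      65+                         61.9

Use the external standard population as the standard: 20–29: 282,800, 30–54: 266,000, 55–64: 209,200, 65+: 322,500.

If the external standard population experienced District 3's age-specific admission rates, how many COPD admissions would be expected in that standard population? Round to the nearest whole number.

2861

Expected COPD admissions = Σ (standard pop × age-specific rate ÷ 10,000)
= 282,800×2.2/10,000 + 266,000×8.0/10,000 + 209,200×28.2/10,000 + 322,500×61.9/10,000
= 62.22 + 212.80 + 589.94 + 1996.28 = 2861.24.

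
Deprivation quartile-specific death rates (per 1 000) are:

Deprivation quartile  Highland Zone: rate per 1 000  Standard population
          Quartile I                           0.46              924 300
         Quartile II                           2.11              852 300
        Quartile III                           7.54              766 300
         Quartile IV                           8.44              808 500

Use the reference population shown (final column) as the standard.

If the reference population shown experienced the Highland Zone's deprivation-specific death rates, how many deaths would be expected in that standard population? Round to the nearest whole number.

14825

Expected deaths = Σ (standard pop × deprivation-specific rate ÷ 1 000)
= 924 300×0.46/1 000 + 852 300×2.11/1 000 + 766 300×7.54/1 000 + 808 500×8.44/1 000
= 425.18 + 1798.35 + 5777.90 + 6823.74 = 14825.17.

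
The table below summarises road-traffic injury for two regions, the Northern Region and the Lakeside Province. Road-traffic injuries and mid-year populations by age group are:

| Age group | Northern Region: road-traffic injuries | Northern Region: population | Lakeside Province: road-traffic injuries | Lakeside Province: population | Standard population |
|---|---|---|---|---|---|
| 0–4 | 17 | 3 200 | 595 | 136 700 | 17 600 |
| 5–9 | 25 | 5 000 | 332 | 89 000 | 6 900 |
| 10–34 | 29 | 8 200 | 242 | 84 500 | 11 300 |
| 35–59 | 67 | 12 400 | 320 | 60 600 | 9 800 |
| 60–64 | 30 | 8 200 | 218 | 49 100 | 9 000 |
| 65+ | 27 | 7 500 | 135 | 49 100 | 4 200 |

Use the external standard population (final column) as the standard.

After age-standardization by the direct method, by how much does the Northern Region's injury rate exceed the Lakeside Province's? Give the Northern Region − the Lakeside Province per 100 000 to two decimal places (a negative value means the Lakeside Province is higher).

Age-specific rates per 100 000 for the Northern Region: 531.25, 500.00, 353.66, 540.32, 365.85, 360.00.
For the Lakeside Province: 435.26, 373.03, 286.39, 528.05, 443.99, 274.95.
Standard total = 58 800; weights = 0.2993, 0.1173, 0.1922, 0.1667, 0.1531, 0.0714.
The Northern Region: 0.2993×531.25 + 0.1173×500.00 + 0.1922×353.66 + 0.1667×540.32 + 0.1531×365.85 + 0.0714×360.00 = 457.4181 per 100 000.
The Lakeside Province: 0.2993×435.26 + 0.1173×373.03 + 0.1922×286.39 + 0.1667×528.05 + 0.1531×443.99 + 0.0714×274.95 = 404.6998 per 100 000.
Difference = 457.4181 − 404.6998 = 52.7184.

52.72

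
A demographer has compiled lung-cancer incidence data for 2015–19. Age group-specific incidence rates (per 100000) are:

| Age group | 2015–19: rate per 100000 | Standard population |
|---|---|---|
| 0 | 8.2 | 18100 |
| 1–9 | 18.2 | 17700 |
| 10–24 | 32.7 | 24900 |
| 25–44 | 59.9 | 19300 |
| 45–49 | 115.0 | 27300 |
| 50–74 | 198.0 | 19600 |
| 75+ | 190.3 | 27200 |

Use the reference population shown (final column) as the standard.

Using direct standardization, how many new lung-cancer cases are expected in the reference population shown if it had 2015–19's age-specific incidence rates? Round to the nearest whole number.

146

Expected new lung-cancer cases = Σ (standard pop × age-specific rate ÷ 100000)
= 18100×8.2/100000 + 17700×18.2/100000 + 24900×32.7/100000 + 19300×59.9/100000 + 27300×115.0/100000 + 19600×198.0/100000 + 27200×190.3/100000
= 1.48 + 3.22 + 8.14 + 11.56 + 31.39 + 38.81 + 51.76 = 146.37.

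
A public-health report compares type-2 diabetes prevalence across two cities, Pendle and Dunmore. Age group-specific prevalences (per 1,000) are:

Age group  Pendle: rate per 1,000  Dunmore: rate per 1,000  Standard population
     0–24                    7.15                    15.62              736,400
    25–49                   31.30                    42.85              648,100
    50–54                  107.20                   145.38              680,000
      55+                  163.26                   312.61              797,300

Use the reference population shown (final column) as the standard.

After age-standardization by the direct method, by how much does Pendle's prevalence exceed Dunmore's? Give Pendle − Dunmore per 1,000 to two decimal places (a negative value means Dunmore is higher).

Standard total = 2,861,800; weights = 0.2573, 0.2265, 0.2376, 0.2786.
Pendle: 0.2573×7.15 + 0.2265×31.30 + 0.2376×107.20 + 0.2786×163.26 = 79.8847 per 1,000.
Dunmore: 0.2573×15.62 + 0.2265×42.85 + 0.2376×145.38 + 0.2786×312.61 = 135.3610 per 1,000.
Difference = 79.8847 − 135.3610 = -55.4763.

-55.48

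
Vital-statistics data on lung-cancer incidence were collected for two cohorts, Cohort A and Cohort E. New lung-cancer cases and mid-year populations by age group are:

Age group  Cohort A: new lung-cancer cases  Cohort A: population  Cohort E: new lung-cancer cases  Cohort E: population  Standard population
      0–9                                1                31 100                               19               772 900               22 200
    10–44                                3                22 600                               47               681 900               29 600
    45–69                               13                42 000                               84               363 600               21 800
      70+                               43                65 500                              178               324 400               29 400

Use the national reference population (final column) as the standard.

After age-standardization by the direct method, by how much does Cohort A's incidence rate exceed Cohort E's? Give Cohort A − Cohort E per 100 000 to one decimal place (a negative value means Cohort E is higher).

6.7

Age-specific rates per 100 000 for Cohort A: 3.22, 13.27, 30.95, 65.65.
For Cohort E: 2.46, 6.89, 23.10, 54.87.
Standard total = 103 000; weights = 0.2155, 0.2874, 0.2117, 0.2854.
Cohort A: 0.2155×3.22 + 0.2874×13.27 + 0.2117×30.95 + 0.2854×65.65 = 29.7975 per 100 000.
Cohort E: 0.2155×2.46 + 0.2874×6.89 + 0.2117×23.10 + 0.2854×54.87 = 23.0623 per 100 000.
Difference = 29.7975 − 23.0623 = 6.7352.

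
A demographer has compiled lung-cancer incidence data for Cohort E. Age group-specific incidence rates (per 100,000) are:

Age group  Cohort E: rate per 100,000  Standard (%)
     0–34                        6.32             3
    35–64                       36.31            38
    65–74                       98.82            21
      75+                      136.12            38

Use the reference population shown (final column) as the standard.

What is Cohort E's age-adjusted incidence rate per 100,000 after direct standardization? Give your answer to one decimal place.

Standard weights: 0.03, 0.38, 0.21, 0.38.
Standardized rate: 0.0300×6.32 + 0.3800×36.31 + 0.2100×98.82 + 0.3800×136.12 = 86.4652 per 100,000.

86.5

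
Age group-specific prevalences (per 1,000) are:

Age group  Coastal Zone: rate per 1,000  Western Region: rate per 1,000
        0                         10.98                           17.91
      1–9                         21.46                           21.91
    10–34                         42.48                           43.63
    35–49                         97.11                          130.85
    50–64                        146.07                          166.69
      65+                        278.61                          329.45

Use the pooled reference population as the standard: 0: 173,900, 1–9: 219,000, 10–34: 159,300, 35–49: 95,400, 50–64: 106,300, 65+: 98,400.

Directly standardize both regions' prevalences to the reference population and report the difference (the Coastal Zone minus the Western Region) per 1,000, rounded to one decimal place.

-14.0

Standard total = 852,300; weights = 0.2040, 0.2570, 0.1869, 0.1119, 0.1247, 0.1155.
The Coastal Zone: 0.2040×10.98 + 0.2570×21.46 + 0.1869×42.48 + 0.1119×97.11 + 0.1247×146.07 + 0.1155×278.61 = 76.9482 per 1,000.
The Western Region: 0.2040×17.91 + 0.2570×21.91 + 0.1869×43.63 + 0.1119×130.85 + 0.1247×166.69 + 0.1155×329.45 = 90.9107 per 1,000.
Difference = 76.9482 − 90.9107 = -13.9625.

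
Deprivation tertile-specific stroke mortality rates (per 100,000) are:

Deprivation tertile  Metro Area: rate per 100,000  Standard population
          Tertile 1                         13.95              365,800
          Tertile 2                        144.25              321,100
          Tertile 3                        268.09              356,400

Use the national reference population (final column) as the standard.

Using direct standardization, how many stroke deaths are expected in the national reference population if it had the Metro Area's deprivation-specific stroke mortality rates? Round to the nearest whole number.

1470

Expected stroke deaths = Σ (standard pop × deprivation-specific rate ÷ 100,000)
= 365,800×13.95/100,000 + 321,100×144.25/100,000 + 356,400×268.09/100,000
= 51.03 + 463.19 + 955.47 = 1469.69.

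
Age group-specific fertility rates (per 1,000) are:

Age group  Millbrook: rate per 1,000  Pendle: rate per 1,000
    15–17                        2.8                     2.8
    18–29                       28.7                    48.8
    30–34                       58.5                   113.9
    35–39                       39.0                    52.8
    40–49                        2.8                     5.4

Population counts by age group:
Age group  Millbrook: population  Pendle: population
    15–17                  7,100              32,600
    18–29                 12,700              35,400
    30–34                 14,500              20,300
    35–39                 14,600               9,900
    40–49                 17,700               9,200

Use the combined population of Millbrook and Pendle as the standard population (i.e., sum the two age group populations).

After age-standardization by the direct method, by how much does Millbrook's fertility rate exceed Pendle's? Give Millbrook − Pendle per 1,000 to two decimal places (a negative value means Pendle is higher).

Combined standard total = 174,000; weights = 0.2282, 0.2764, 0.2000, 0.1408, 0.1546.
Millbrook: 0.2282×2.8 + 0.2764×28.7 + 0.2000×58.5 + 0.1408×39.0 + 0.1546×2.8 = 26.1968 per 1,000.
Pendle: 0.2282×2.8 + 0.2764×48.8 + 0.2000×113.9 + 0.1408×52.8 + 0.1546×5.4 = 45.1783 per 1,000.
Difference = 26.1968 − 45.1783 = -18.9814.

-18.98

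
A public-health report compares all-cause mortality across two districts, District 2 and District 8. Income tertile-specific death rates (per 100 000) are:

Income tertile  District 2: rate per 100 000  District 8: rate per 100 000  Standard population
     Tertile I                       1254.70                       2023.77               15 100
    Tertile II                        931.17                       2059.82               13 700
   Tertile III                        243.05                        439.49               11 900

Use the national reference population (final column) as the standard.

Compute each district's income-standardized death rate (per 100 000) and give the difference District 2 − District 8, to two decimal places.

-722.68

Standard total = 40 700; weights = 0.3710, 0.3366, 0.2924.
District 2: 0.3710×1254.70 + 0.3366×931.17 + 0.2924×243.05 = 850.0072 per 100 000.
District 8: 0.3710×2023.77 + 0.3366×2059.82 + 0.2924×439.49 = 1572.6878 per 100 000.
Difference = 850.0072 − 1572.6878 = -722.6805.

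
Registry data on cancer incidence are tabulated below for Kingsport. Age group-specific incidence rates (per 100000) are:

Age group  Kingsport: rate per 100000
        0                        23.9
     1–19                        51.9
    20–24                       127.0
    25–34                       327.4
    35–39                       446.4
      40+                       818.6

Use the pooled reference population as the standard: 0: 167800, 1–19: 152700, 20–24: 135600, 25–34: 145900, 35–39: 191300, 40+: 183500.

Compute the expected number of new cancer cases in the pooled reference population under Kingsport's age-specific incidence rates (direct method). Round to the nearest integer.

Expected new cancer cases = Σ (standard pop × age-specific rate ÷ 100000)
= 167800×23.9/100000 + 152700×51.9/100000 + 135600×127.0/100000 + 145900×327.4/100000 + 191300×446.4/100000 + 183500×818.6/100000
= 40.10 + 79.25 + 172.21 + 477.68 + 853.96 + 1502.13 = 3125.34.

3125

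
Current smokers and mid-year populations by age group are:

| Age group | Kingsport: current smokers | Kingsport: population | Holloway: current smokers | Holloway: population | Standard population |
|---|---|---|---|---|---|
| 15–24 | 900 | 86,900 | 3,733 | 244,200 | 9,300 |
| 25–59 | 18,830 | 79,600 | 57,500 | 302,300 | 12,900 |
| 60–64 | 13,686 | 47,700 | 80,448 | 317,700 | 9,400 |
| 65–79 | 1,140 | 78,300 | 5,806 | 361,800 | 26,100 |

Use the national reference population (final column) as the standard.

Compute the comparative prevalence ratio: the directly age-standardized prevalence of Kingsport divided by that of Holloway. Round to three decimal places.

Age-specific rates per 1,000 for Kingsport: 10.357, 236.558, 286.918, 14.559.
For Holloway: 15.287, 190.208, 253.220, 16.048.
Standard total = 57,700; weights = 0.1612, 0.2236, 0.1629, 0.4523.
Kingsport: 0.1612×10.357 + 0.2236×236.558 + 0.1629×286.918 + 0.4523×14.559 = 107.8847 per 1,000.
Holloway: 0.1612×15.287 + 0.2236×190.208 + 0.1629×253.220 + 0.4523×16.048 = 93.5002 per 1,000.
Ratio = 107.8847 ÷ 93.5002 = 1.15384.

1.154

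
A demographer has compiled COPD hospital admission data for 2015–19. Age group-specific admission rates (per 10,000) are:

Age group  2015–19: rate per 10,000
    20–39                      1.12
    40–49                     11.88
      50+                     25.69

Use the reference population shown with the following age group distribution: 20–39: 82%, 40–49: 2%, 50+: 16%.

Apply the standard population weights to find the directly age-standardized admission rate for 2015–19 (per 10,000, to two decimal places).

5.27

Standard weights: 0.82, 0.02, 0.16.
Standardized rate: 0.8200×1.12 + 0.0200×11.88 + 0.1600×25.69 = 5.2664 per 10,000.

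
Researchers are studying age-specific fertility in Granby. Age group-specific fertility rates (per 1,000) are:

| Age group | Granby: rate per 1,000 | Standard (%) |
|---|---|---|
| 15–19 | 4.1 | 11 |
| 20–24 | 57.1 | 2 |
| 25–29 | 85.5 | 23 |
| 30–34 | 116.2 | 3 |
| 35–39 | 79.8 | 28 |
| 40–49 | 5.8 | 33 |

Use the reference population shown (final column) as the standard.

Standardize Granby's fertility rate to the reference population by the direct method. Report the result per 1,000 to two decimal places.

49.00

Standard weights: 0.11, 0.02, 0.23, 0.03, 0.28, 0.33.
Standardized rate: 0.1100×4.1 + 0.0200×57.1 + 0.2300×85.5 + 0.0300×116.2 + 0.2800×79.8 + 0.3300×5.8 = 49.0020 per 1,000.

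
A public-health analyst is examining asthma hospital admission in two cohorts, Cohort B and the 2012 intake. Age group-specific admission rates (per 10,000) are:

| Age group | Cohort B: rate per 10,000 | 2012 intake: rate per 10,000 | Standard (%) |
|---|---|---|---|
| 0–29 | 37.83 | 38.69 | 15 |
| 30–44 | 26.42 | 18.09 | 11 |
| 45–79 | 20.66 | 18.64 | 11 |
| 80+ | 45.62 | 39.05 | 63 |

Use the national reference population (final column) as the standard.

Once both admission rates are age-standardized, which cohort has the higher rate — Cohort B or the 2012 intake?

Standard weights: 0.15, 0.11, 0.11, 0.63.
Cohort B: 0.1500×37.83 + 0.1100×26.42 + 0.1100×20.66 + 0.6300×45.62 = 39.5939 per 10,000.
The 2012 intake: 0.1500×38.69 + 0.1100×18.09 + 0.1100×18.64 + 0.6300×39.05 = 34.4453 per 10,000.

Cohort B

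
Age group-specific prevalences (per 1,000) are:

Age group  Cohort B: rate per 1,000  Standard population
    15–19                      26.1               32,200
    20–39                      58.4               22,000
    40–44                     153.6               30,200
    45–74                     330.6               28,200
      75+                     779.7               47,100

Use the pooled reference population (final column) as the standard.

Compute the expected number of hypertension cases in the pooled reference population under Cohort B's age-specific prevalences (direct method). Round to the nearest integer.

Expected hypertension cases = Σ (standard pop × age-specific rate ÷ 1,000)
= 32,200×26.1/1,000 + 22,000×58.4/1,000 + 30,200×153.6/1,000 + 28,200×330.6/1,000 + 47,100×779.7/1,000
= 840.42 + 1284.80 + 4638.72 + 9322.92 + 36723.87 = 52810.73.

52811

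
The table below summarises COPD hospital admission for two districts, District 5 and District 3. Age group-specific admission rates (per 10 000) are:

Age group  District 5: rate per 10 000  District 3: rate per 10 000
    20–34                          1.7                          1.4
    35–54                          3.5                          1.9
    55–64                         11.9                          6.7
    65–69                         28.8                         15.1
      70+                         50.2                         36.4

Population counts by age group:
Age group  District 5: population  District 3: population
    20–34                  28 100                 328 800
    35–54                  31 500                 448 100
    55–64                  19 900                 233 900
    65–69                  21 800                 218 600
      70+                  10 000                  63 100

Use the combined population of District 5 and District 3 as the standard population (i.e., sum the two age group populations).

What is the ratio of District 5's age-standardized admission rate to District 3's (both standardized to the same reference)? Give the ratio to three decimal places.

1.691

Combined standard total = 1 403 800; weights = 0.2542, 0.3416, 0.1808, 0.1712, 0.0521.
District 5: 0.2542×1.7 + 0.3416×3.5 + 0.1808×11.9 + 0.1712×28.8 + 0.0521×50.2 = 11.3255 per 10 000.
District 3: 0.2542×1.4 + 0.3416×1.9 + 0.1808×6.7 + 0.1712×15.1 + 0.0521×36.4 = 6.6977 per 10 000.
Ratio = 11.3255 ÷ 6.6977 = 1.69095.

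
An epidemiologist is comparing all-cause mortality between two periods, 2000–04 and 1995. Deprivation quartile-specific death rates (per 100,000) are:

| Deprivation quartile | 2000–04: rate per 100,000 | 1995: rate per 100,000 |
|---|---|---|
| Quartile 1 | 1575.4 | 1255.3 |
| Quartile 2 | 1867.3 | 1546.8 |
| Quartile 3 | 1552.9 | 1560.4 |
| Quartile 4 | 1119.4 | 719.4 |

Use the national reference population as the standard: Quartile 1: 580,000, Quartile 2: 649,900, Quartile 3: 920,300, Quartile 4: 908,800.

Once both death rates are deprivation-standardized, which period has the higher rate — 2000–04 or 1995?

2000–04

Standard total = 3,059,000; weights = 0.1896, 0.2125, 0.3008, 0.2971.
2000–04: 0.1896×1575.4 + 0.2125×1867.3 + 0.3008×1552.9 + 0.2971×1119.4 = 1495.1732 per 100,000.
1995: 0.1896×1255.3 + 0.2125×1546.8 + 0.3008×1560.4 + 0.2971×719.4 = 1249.8091 per 100,000.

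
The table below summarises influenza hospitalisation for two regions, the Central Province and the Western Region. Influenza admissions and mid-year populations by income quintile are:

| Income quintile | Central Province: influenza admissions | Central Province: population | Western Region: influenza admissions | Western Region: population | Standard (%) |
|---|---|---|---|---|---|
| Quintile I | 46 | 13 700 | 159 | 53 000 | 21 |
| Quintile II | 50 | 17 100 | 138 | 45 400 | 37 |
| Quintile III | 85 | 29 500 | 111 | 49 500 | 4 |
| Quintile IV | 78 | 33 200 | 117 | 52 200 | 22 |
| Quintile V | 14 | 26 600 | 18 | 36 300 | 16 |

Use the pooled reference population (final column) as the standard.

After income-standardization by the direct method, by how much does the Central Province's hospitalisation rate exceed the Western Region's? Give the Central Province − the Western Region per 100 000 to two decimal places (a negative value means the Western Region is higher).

Income-specific rates per 100 000 for the Central Province: 335.77, 292.40, 288.14, 234.94, 52.63.
For the Western Region: 300.00, 303.96, 224.24, 224.14, 49.59.
Standard weights: 0.21, 0.37, 0.04, 0.22, 0.16.
The Central Province: 0.2100×335.77 + 0.3700×292.40 + 0.0400×288.14 + 0.2200×234.94 + 0.1600×52.63 = 250.3313 per 100 000.
The Western Region: 0.2100×300.00 + 0.3700×303.96 + 0.0400×224.24 + 0.2200×224.14 + 0.1600×49.59 = 241.6809 per 100 000.
Difference = 250.3313 − 241.6809 = 8.6504.

8.65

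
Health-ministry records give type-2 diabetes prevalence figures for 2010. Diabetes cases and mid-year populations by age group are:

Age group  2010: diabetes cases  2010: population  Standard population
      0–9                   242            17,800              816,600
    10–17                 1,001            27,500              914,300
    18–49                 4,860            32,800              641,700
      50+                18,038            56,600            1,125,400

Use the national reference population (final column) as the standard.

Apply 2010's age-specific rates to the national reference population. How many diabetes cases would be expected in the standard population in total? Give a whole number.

Age-specific rates per 1,000 for 2010: 13.596, 36.400, 148.171, 318.693.
Expected diabetes cases = Σ (standard pop × age-specific rate ÷ 1,000)
= 816,600×13.596/1,000 + 914,300×36.400/1,000 + 641,700×148.171/1,000 + 1,125,400×318.693/1,000
= 11102.09 + 33280.52 + 95081.16 + 358656.63 = 498120.40.

498120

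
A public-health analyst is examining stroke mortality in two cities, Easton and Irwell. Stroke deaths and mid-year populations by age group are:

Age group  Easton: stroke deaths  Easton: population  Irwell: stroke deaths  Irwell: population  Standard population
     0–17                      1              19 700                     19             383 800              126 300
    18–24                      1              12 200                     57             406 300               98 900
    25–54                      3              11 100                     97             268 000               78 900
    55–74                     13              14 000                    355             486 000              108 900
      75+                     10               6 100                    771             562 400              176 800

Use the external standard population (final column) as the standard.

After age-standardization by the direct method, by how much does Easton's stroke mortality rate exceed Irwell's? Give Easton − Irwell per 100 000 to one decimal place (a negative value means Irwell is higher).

9.5

Age-specific rates per 100 000 for Easton: 5.08, 8.20, 27.03, 92.86, 163.93.
For Irwell: 4.95, 14.03, 36.19, 73.05, 137.09.
Standard total = 589 800; weights = 0.2141, 0.1677, 0.1338, 0.1846, 0.2998.
Easton: 0.2141×5.08 + 0.1677×8.20 + 0.1338×27.03 + 0.1846×92.86 + 0.2998×163.93 = 72.3634 per 100 000.
Irwell: 0.2141×4.95 + 0.1677×14.03 + 0.1338×36.19 + 0.1846×73.05 + 0.2998×137.09 = 62.8361 per 100 000.
Difference = 72.3634 − 62.8361 = 9.5273.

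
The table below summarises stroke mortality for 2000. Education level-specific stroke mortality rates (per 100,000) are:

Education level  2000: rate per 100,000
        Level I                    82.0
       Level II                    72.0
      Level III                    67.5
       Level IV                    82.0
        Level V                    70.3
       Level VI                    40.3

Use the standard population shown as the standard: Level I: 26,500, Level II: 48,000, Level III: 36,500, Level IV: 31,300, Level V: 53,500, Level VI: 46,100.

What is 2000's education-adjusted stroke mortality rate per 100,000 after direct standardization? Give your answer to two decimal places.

Standard total = 241,900; weights = 0.1095, 0.1984, 0.1509, 0.1294, 0.2212, 0.1906.
Standardized rate: 0.1095×82.0 + 0.1984×72.0 + 0.1509×67.5 + 0.1294×82.0 + 0.2212×70.3 + 0.1906×40.3 = 67.2932 per 100,000.

67.29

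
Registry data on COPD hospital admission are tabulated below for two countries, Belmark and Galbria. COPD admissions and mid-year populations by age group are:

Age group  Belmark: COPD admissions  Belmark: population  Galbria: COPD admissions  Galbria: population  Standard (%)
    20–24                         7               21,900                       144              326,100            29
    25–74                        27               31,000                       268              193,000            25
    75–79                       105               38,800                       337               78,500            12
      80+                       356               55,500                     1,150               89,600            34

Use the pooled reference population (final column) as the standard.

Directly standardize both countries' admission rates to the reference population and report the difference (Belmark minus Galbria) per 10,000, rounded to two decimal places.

-25.38

Age-specific rates per 10,000 for Belmark: 3.20, 8.71, 27.06, 64.14.
For Galbria: 4.42, 13.89, 42.93, 128.35.
Standard weights: 0.29, 0.25, 0.12, 0.34.
Belmark: 0.2900×3.20 + 0.2500×8.71 + 0.1200×27.06 + 0.3400×64.14 = 28.1608 per 10,000.
Galbria: 0.2900×4.42 + 0.2500×13.89 + 0.1200×42.93 + 0.3400×128.35 = 53.5421 per 10,000.
Difference = 28.1608 − 53.5421 = -25.3813.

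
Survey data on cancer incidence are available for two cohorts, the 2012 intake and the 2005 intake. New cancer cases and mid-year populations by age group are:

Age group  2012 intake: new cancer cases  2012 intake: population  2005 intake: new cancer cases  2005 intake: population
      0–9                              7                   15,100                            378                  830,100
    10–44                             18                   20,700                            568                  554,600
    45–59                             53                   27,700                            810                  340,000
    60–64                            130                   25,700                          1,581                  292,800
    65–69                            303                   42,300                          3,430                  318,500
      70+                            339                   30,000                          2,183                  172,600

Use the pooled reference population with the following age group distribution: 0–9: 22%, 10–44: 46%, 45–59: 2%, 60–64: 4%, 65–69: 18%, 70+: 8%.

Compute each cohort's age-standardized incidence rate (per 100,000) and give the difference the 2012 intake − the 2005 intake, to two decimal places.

Age-specific rates per 100,000 for the 2012 intake: 46.36, 86.96, 191.34, 505.84, 716.31, 1130.00.
For the 2005 intake: 45.54, 102.42, 238.24, 539.96, 1076.92, 1264.77.
Standard weights: 0.22, 0.46, 0.02, 0.04, 0.18, 0.08.
The 2012 intake: 0.2200×46.36 + 0.4600×86.96 + 0.0200×191.34 + 0.0400×505.84 + 0.1800×716.31 + 0.0800×1130.00 = 293.5950 per 100,000.
The 2005 intake: 0.2200×45.54 + 0.4600×102.42 + 0.0200×238.24 + 0.0400×539.96 + 0.1800×1076.92 + 0.0800×1264.77 = 378.5206 per 100,000.
Difference = 293.5950 − 378.5206 = -84.9256.

-84.93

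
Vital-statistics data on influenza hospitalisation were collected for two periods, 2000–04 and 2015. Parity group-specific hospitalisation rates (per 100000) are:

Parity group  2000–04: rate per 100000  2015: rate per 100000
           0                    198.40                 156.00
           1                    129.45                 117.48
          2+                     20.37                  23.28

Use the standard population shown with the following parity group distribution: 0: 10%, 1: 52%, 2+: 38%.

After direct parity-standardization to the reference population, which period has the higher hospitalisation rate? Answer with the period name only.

Standard weights: 0.10, 0.52, 0.38.
2000–04: 0.1000×198.40 + 0.5200×129.45 + 0.3800×20.37 = 94.8946 per 100000.
2015: 0.1000×156.00 + 0.5200×117.48 + 0.3800×23.28 = 85.5360 per 100000.

2000–04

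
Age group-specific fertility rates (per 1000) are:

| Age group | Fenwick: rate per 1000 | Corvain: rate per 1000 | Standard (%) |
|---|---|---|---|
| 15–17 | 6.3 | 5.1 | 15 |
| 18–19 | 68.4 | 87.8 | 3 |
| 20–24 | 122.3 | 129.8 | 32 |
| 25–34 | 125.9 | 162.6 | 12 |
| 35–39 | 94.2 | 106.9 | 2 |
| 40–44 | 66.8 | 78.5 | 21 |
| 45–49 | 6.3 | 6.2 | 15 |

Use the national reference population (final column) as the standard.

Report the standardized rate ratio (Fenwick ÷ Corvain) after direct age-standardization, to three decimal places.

Standard weights: 0.15, 0.03, 0.32, 0.12, 0.02, 0.21, 0.15.
Fenwick: 0.1500×6.3 + 0.0300×68.4 + 0.3200×122.3 + 0.1200×125.9 + 0.0200×94.2 + 0.2100×66.8 + 0.1500×6.3 = 74.0980 per 1000.
Corvain: 0.1500×5.1 + 0.0300×87.8 + 0.3200×129.8 + 0.1200×162.6 + 0.0200×106.9 + 0.2100×78.5 + 0.1500×6.2 = 84.0000 per 1000.
Ratio = 74.0980 ÷ 84.0000 = 0.88212.

0.882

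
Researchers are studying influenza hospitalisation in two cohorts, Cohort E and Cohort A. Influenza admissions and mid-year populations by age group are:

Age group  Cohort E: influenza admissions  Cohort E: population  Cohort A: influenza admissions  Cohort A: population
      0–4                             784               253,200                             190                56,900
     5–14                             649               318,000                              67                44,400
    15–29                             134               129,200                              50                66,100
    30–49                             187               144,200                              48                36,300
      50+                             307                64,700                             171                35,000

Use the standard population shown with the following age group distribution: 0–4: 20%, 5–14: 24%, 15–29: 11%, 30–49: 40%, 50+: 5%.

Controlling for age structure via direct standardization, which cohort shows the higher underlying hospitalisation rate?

Age-specific rates per 100,000 for Cohort E: 309.64, 204.09, 103.72, 129.68, 474.50.
For Cohort A: 333.92, 150.90, 75.64, 132.23, 488.57.
Standard weights: 0.20, 0.24, 0.11, 0.40, 0.05.
Cohort E: 0.2000×309.64 + 0.2400×204.09 + 0.1100×103.72 + 0.4000×129.68 + 0.0500×474.50 = 197.9144 per 100,000.
Cohort A: 0.2000×333.92 + 0.2400×150.90 + 0.1100×75.64 + 0.4000×132.23 + 0.0500×488.57 = 188.6419 per 100,000.

Cohort E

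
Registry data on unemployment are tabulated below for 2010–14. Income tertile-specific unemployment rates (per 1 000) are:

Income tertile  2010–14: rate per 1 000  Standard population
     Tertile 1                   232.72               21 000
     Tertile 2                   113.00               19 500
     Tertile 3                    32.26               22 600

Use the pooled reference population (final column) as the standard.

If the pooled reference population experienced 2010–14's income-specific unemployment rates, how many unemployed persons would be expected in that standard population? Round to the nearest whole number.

7820

Expected unemployed persons = Σ (standard pop × income-specific rate ÷ 1 000)
= 21 000×232.72/1 000 + 19 500×113.00/1 000 + 22 600×32.26/1 000
= 4887.12 + 2203.50 + 729.08 = 7819.70.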